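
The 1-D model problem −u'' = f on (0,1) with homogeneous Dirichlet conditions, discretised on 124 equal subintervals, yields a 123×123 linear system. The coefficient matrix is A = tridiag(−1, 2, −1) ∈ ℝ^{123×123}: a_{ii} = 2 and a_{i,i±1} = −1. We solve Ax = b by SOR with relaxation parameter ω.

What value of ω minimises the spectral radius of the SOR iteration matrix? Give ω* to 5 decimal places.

½·tridiag(1,0,1) at n=123: λ_k = cos(kπ/124); max |λ| at k=1 ⇒ ρ_J = cos(π/124) ≈ 0.99968.
√(1−ρ_J²) = |sin(π/124)| = 0.025333
ω* = 2 / (1 + 0.025333) = 2 / 1.025333 ≈ 1.95059.
and ρ(B_{ω*}) = 1.95059 − 1 = 0.95059.

ω* = 1.95059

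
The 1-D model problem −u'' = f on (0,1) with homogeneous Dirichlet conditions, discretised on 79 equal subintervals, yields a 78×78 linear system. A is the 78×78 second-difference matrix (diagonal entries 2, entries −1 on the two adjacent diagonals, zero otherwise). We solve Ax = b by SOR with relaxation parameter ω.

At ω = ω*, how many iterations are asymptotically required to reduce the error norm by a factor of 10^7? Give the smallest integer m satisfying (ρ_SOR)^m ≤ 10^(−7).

[ρ_J] n=78: ρ(B_J) = cos(π/(n+1)) = cos(π/79) = 0.9992094.
1 − cos²(π/79) = sin²(π/79) ⇒ √(1−ρ_J²) = sin(π/79) = 0.0397565.
ω* = 2/(1+0.0397565) = 1.9235273
At ω = 1.9235273 every |λ(B_ω)| = ω−1, so ρ_SOR = 0.9235273.
ρ_SOR^m ≤ 10^(−7) ⇔ m ≥ 7·ln10/(−ln 0.9235273) = 16.1181/0.0795549 = 202.603; m = ⌈202.603⌉ = 203.

m = 203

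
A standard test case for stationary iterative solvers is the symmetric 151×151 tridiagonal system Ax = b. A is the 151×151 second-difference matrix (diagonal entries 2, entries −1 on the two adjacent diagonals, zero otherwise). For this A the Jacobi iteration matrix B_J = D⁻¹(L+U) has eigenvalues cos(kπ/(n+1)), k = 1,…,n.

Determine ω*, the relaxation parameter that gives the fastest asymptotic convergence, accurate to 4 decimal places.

ω* = 1.9595

B_J for the 151×151 system has eigenvalues cos(kπ/152); ρ_J = cos(π/152) = 0.9998.
√(1−ρ_J²) = |sin(π/152)| = 0.02067
[ω*] 2 ÷ (1 + 0.02067) = 2 ÷ 1.02067 = 1.9595.
ρ_SOR = ω* − 1 ≈ 0.9595.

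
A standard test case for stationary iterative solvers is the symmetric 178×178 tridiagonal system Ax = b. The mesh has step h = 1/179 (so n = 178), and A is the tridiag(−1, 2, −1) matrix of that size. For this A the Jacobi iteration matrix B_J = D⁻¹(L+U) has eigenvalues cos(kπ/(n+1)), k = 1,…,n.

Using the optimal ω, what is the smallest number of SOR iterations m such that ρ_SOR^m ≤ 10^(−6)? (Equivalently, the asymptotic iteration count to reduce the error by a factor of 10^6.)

½·tridiag(1,0,1) at n=178: λ_k = cos(kπ/179); max |λ| at k=1 ⇒ ρ_J = cos(π/179) ≈ 0.9998460.
√(1−ρ_J²) simplifies to sin(π/179) = 0.0175499.
So ω* = 2/1.0175499 = 1.9655056 (Young).
ρ(B_{ω*}) = ω*−1 = 0.9655056
Need (0.9655056)^m ≤ 10^(−6): m ≥ 6·ln10/|ln 0.9655056| = 13.8155/0.0351034 = 393.566 ⇒ m = 394.

m = 394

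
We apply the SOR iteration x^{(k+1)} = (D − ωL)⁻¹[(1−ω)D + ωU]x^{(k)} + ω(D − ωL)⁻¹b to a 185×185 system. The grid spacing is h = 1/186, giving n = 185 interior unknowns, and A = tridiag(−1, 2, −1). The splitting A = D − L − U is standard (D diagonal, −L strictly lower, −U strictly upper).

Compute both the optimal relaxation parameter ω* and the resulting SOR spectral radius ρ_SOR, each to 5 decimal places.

ω* = 1.96678, ρ_SOR = 0.96678

spectrum of D⁻¹(L+U) = {cos(kπ/186) : 1≤k≤185}; ρ_J = cos(π/186) = 0.99986.
√(1−ρ_J²) simplifies to sin(π/186) = 0.016889.
Then 2/(1+√(1−ρ_J²)) = 2/(1+0.016889); ω* = 2/1.016889 = 1.96678.
ρ(B_{ω*}) = ω*−1 = 0.96678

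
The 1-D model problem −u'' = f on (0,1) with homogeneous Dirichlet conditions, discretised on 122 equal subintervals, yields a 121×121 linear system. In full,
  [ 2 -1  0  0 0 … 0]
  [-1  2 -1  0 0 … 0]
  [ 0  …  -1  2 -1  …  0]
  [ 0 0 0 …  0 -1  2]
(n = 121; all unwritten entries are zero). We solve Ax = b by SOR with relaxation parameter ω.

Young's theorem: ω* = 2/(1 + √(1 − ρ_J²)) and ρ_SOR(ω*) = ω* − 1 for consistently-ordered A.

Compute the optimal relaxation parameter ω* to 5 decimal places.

ω* = 1.94980

B_J for the 121×121 system has eigenvalues cos(kπ/122); ρ_J = cos(π/122) = 0.99967.
√(1 − cos²(π/122)) = sin(π/122) ≈ 0.025748.
Then 2/(1+√(1−ρ_J²)) = 2/(1+0.025748); ω* = 2/1.025748 = 1.94980.
Hence ρ(B_{ω*}) = 1.94980 − 1 = 0.94980.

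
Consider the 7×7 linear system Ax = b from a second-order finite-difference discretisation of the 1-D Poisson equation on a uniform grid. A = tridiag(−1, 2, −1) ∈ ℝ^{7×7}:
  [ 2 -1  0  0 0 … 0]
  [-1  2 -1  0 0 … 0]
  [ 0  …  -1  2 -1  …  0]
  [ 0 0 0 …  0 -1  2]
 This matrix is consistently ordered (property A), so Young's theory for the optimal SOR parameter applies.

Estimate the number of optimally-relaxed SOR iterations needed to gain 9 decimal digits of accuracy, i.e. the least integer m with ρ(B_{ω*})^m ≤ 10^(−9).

½·tridiag(1,0,1) at n=7: λ_k = cos(kπ/8); max |λ| at k=1 ⇒ ρ_J = cos(π/8) ≈ 0.9238795.
1 − cos²(π/8) = sin²(π/8) ⇒ √(1−ρ_J²) = sin(π/8) = 0.3826834.
Then 2/(1+√(1−ρ_J²)) = 2/(1+0.3826834); ω* = 2/1.3826834 = 1.4464627.
Hence ρ(B_{ω*}) = 1.4464627 − 1 = 0.4464627.
Need (0.4464627)^m ≤ 10^(−9): m ≥ 9·ln10/|ln 0.4464627| = 20.7233/0.806399 = 25.699 ⇒ m = 26.

m = 26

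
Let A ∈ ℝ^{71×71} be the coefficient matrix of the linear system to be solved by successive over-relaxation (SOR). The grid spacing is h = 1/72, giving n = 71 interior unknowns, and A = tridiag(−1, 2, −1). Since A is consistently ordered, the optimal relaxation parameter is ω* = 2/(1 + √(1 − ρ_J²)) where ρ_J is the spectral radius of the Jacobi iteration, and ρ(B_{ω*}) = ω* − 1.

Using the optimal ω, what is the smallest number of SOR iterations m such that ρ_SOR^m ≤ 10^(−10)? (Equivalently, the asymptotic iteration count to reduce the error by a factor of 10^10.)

ρ_J = max_k |cos(kπ/72)| = cos(π/72) = 0.9990482
√(1 − cos²(π/72)) = sin(π/72) ≈ 0.0436194.
ω* = 2/(1 + 0.0436194) = 2/1.0436194 = 1.9164075.
Hence ρ(B_{ω*}) = 1.9164075 − 1 = 0.9164075.
Need (0.9164075)^m ≤ 10^(−10): m ≥ 10·ln10/|ln 0.9164075| = 23.0259/0.0872941 = 263.774 ⇒ m = 264.

m = 264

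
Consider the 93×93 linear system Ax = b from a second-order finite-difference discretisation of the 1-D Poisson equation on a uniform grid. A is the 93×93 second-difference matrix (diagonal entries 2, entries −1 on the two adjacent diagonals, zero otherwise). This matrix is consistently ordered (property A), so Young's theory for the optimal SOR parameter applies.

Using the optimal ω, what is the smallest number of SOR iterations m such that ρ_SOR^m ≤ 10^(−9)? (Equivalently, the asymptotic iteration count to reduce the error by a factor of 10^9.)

m = 310

With n=93, ρ(Jacobi) = cos(π/94) = 0.9994416.
1 − cos²(π/94) = sin²(π/94) ⇒ √(1−ρ_J²) = sin(π/94) = 0.0334150.
So ω* = 2/1.0334150 = 1.9353309 (Young).
Hence ρ(B_{ω*}) = 1.9353309 − 1 = 0.9353309.
(0.9353309)^m ≤ 10^{−9}  ⇒  m·ln(0.9353309) ≤ −9·ln10  ⇒  m ≥ 309.974  ⇒  m = 310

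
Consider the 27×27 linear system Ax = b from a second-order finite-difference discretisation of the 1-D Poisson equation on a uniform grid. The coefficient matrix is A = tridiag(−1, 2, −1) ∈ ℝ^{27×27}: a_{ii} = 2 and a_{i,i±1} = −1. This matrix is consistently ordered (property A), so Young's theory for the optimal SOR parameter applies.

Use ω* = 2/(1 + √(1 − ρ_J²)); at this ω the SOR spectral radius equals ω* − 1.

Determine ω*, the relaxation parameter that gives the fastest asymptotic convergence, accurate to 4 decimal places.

ω* = 1.7986

ρ_J = max_k |cos(kπ/28)| = cos(π/28) = 0.9937
root = sin(π/28) = 0.11196  (since 1−cos² = sin²).
So ω* = 2/1.11196 = 1.7986 (Young).
and ρ(B_{ω*}) = 1.7986 − 1 = 0.7986.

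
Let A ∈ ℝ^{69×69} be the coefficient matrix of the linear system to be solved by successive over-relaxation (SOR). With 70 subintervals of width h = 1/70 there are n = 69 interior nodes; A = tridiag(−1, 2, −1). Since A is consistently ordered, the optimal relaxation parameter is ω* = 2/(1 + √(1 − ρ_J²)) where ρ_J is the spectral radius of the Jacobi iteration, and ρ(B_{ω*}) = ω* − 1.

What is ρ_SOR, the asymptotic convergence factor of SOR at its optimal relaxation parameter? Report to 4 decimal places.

ρ_SOR = 0.9141

[ρ_J] n=69: ρ(B_J) = cos(π/(n+1)) = cos(π/70) = 0.9990.
root = sin(π/70) = 0.04486  (since 1−cos² = sin²).
Then 2/(1+√(1−ρ_J²)) = 2/(1+0.04486); ω* = 2/1.04486 = 1.9141.
ρ(B_{ω*}) = ω*−1 = 0.9141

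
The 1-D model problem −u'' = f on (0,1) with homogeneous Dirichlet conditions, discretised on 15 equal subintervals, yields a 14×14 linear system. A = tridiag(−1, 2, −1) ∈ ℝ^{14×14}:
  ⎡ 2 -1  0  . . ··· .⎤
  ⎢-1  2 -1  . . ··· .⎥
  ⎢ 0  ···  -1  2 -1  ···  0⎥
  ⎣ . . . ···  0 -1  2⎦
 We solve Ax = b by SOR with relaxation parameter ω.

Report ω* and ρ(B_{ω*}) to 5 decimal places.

ω* = 1.65575, ρ_SOR = 0.65575

spectrum of D⁻¹(L+U) = {cos(kπ/15) : 1≤k≤14}; ρ_J = cos(π/15) = 0.97815.
√(1 − cos²(π/15)) = sin(π/15) ≈ 0.207912.
So ω* = 2/1.207912 = 1.65575 (Young).
[ρ_SOR] ω* − 1 = 0.65575.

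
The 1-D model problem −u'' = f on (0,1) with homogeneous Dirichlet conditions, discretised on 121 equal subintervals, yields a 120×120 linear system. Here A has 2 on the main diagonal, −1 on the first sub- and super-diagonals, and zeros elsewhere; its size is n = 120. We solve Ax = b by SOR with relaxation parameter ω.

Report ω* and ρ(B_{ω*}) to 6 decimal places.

ω* = 1.949392, ρ_SOR = 0.949392

ρ_J = max_k |cos(kπ/121)| = cos(π/121) = 0.999663
√(1−ρ_J²) = |sin(π/121)| = 0.0259607
ω* = 2/(1 + 0.0259607) = 2/1.0259607 = 1.949392.
ρ_SOR = ω* − 1 = 1.949392 − 1 = 0.949392.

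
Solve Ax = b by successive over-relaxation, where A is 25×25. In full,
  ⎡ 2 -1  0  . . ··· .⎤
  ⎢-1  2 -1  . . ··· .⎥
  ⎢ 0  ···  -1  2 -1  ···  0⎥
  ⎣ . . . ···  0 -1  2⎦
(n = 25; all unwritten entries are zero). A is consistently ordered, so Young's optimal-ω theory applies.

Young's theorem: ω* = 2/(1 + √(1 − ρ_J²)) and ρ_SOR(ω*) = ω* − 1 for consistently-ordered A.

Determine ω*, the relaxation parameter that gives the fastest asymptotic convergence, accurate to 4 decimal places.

ω* = 1.7849

spectrum of D⁻¹(L+U) = {cos(kπ/26) : 1≤k≤25}; ρ_J = cos(π/26) = 0.9927.
1 − cos²(π/26) = sin²(π/26) ⇒ √(1−ρ_J²) = sin(π/26) = 0.12054.
ω* = 2/(1 + 0.12054) = 2/1.12054 = 1.7849.
and ρ(B_{ω*}) = 1.7849 − 1 = 0.7849.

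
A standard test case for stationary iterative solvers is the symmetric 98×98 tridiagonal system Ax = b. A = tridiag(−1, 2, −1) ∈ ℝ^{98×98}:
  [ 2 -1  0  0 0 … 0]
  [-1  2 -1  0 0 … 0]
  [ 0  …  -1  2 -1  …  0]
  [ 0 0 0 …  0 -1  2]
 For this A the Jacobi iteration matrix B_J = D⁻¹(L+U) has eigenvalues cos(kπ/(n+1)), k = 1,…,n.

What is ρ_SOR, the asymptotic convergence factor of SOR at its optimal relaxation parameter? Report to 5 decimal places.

ρ_SOR = 0.93850

ρ_J = max_k |cos(kπ/99)| = cos(π/99) = 0.99950
√(1−ρ_J²) = |sin(π/99)| = 0.031728
[ω*] 2 ÷ (1 + 0.031728) = 2 ÷ 1.031728 = 1.93850.
and ρ(B_{ω*}) = 1.93850 − 1 = 0.93850.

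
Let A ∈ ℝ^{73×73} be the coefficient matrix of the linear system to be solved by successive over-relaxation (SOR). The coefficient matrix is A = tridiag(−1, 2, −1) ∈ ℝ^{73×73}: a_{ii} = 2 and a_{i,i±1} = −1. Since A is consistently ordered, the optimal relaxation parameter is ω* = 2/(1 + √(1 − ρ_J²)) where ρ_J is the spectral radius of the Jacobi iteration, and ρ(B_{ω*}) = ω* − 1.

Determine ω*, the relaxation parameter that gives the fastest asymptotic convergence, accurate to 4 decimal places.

ω* = 1.9186

ρ_J = max_k |cos(kπ/74)| = cos(π/74) = 0.9991
1 − cos²(π/74) = sin²(π/74) ⇒ √(1−ρ_J²) = sin(π/74) = 0.04244.
Young: ω* = 2/(1+√(1−ρ_J²)) = 2/(1+0.04244) = 2/1.04244 = 1.9186.
ρ_SOR = ω* − 1 = 1.9186 − 1 = 0.9186.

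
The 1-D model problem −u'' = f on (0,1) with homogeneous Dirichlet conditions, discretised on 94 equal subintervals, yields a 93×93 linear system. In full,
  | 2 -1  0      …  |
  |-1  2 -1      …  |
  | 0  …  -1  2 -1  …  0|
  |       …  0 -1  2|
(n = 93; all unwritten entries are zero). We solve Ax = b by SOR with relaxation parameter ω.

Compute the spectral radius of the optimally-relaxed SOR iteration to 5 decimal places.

ρ_SOR = 0.93533

B_J for the 93×93 system has eigenvalues cos(kπ/94); ρ_J = cos(π/94) = 0.99944.
√(1−ρ_J²) = |sin(π/94)| = 0.033415
[ω*] 2 ÷ (1 + 0.033415) = 2 ÷ 1.033415 = 1.93533.
At ω = 1.93533 every |λ(B_ω)| = ω−1, so ρ_SOR = 0.93533.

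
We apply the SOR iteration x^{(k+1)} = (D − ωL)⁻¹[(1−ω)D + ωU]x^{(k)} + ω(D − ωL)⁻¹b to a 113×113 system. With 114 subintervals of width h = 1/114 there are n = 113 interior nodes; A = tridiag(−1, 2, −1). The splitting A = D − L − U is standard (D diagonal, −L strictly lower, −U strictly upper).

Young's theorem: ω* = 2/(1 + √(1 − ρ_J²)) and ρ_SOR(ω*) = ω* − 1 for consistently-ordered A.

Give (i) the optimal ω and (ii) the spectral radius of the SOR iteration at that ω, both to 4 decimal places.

ω* = 1.9464, ρ_SOR = 0.9464

[ρ_J] n=113: ρ(B_J) = cos(π/(n+1)) = cos(π/114) = 0.9996.
root = sin(π/114) = 0.02755  (since 1−cos² = sin²).
ω* = 2/(1 + 0.02755) = 2/1.02755 = 1.9464.
ρ_SOR = ω* − 1 ≈ 0.9464.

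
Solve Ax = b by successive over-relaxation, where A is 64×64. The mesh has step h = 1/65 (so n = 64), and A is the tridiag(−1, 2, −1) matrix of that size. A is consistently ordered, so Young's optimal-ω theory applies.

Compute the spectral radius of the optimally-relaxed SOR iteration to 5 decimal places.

spectrum of D⁻¹(L+U) = {cos(kπ/65) : 1≤k≤64}; ρ_J = cos(π/65) = 0.99883.
√(1−ρ_J²) simplifies to sin(π/65) = 0.048313.
ω* = 2 / (1 + 0.048313) = 2 / 1.048313 ≈ 1.90783.
Hence ρ(B_{ω*}) = 1.90783 − 1 = 0.90783.

ρ_SOR = 0.90783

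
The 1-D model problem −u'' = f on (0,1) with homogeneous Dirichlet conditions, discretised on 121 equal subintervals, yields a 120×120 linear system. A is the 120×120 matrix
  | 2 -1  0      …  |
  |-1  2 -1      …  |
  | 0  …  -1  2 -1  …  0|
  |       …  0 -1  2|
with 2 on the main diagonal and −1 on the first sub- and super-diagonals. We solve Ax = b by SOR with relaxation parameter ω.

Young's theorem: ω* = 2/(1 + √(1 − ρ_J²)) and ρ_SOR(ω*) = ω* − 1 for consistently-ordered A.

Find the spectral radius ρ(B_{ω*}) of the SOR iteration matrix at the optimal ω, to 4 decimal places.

ρ_SOR = 0.9494

With n=120, ρ(Jacobi) = cos(π/121) = 0.9997.
√(1 − cos²(π/121)) = sin(π/121) ≈ 0.02596.
[ω*] 2 ÷ (1 + 0.02596) = 2 ÷ 1.02596 = 1.9494.
[ρ_SOR] ω* − 1 = 0.9494.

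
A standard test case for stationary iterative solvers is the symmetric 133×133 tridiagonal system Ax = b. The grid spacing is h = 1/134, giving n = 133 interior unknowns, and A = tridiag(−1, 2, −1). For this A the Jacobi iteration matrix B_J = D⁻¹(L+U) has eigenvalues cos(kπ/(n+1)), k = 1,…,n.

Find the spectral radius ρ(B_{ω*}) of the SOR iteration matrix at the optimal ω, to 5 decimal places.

[ρ_J] n=133: ρ(B_J) = cos(π/(n+1)) = cos(π/134) = 0.99973.
1 − cos²(π/134) = sin²(π/134) ⇒ √(1−ρ_J²) = sin(π/134) = 0.023443.
ω* = 2 / (1 + 0.023443) = 2 / 1.023443 ≈ 1.95419.
[ρ_SOR] ω* − 1 = 0.95419.

ρ_SOR = 0.95419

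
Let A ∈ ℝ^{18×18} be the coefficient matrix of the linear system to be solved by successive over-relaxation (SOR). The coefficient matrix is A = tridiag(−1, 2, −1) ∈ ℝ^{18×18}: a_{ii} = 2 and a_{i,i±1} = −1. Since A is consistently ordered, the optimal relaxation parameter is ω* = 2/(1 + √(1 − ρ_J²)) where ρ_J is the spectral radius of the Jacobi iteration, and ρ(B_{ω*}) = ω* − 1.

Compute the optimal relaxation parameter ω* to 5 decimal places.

ω* = 1.71734

½·tridiag(1,0,1) at n=18: λ_k = cos(kπ/19); max |λ| at k=1 ⇒ ρ_J = cos(π/19) ≈ 0.98636.
√(1−ρ_J²) simplifies to sin(π/19) = 0.164595.
So ω* = 2/1.164595 = 1.71734 (Young).
ρ_SOR = ω* − 1 ≈ 0.71734.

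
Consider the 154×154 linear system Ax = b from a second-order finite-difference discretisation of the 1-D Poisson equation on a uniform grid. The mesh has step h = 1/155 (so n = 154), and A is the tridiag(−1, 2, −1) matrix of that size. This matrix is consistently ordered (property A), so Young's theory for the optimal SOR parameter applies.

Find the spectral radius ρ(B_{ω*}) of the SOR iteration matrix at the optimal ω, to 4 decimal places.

n=154: λ(B_J) = 1 − λ(A)/2 = cos(kπ/155); k=1 gives ρ_J = 0.9998.
√(1−ρ_J²) simplifies to sin(π/155) = 0.02027.
Then 2/(1+√(1−ρ_J²)) = 2/(1+0.02027); ω* = 2/1.02027 = 1.9603.
[ρ_SOR] ω* − 1 = 0.9603.

ρ_SOR = 0.9603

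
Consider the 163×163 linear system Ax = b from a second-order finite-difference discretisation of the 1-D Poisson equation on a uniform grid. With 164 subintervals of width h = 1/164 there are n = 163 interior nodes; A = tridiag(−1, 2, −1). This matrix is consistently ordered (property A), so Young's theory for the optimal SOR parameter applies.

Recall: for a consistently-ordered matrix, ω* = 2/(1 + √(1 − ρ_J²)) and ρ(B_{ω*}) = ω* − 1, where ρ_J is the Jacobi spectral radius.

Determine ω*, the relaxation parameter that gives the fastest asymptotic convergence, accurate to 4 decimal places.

½·tridiag(1,0,1) at n=163: λ_k = cos(kπ/164); max |λ| at k=1 ⇒ ρ_J = cos(π/164) ≈ 0.9998.
√(1−ρ_J²) simplifies to sin(π/164) = 0.01915.
ω* = 2/(1 + 0.01915) = 2/1.01915 = 1.9624.
ρ_SOR = ω* − 1 = 1.9624 − 1 = 0.9624.

ω* = 1.9624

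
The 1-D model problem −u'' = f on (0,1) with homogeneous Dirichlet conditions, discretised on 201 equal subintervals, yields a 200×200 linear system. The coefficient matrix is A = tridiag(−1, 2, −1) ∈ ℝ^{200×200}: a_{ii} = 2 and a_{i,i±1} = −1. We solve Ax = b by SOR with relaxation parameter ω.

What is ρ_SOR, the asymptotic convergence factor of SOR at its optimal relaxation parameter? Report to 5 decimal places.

spectrum of D⁻¹(L+U) = {cos(kπ/201) : 1≤k≤200}; ρ_J = cos(π/201) = 0.99988.
√(1−ρ_J²) simplifies to sin(π/201) = 0.015629.
Then 2/(1+√(1−ρ_J²)) = 2/(1+0.015629); ω* = 2/1.015629 = 1.96922.
ρ_SOR = ω* − 1 ≈ 0.96922.

ρ_SOR = 0.96922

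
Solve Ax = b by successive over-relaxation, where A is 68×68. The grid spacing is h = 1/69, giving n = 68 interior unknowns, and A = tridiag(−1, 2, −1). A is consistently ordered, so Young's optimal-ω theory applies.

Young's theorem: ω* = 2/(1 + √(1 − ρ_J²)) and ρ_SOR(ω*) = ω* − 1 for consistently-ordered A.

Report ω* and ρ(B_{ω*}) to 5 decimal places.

ω* = 1.91293, ρ_SOR = 0.91293

½·tridiag(1,0,1) at n=68: λ_k = cos(kπ/69); max |λ| at k=1 ⇒ ρ_J = cos(π/69) ≈ 0.99896.
√(1 − cos²(π/69)) = sin(π/69) ≈ 0.045515.
ω* = 2 / (1 + 0.045515) = 2 / 1.045515 ≈ 1.91293.
ρ_SOR = ω* − 1 = 1.91293 − 1 = 0.91293.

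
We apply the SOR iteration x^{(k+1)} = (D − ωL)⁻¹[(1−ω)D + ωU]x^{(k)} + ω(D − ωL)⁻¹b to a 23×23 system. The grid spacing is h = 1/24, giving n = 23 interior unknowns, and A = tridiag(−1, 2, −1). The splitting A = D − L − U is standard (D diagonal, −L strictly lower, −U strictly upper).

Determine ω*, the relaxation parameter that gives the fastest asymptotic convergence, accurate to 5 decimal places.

ω* = 1.76909

B_J for the 23×23 system has eigenvalues cos(kπ/24); ρ_J = cos(π/24) = 0.99144.
√(1 − cos²(π/24)) = sin(π/24) ≈ 0.130526.
Then 2/(1+√(1−ρ_J²)) = 2/(1+0.130526); ω* = 2/1.130526 = 1.76909.
Hence ρ(B_{ω*}) = 1.76909 − 1 = 0.76909.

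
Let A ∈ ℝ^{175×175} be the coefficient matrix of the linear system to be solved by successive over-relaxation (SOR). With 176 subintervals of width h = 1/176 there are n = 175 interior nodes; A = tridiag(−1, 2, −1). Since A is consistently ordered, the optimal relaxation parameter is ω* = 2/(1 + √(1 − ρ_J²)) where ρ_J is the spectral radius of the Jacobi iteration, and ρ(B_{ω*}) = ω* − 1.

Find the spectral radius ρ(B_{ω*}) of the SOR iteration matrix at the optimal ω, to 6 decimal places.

ρ_SOR = 0.964928

½·tridiag(1,0,1) at n=175: λ_k = cos(kπ/176); max |λ| at k=1 ⇒ ρ_J = cos(π/176) ≈ 0.999841.
√(1 − cos²(π/176)) = sin(π/176) ≈ 0.0178490.
So ω* = 2/1.0178490 = 1.964928 (Young).
Hence ρ(B_{ω*}) = 1.964928 − 1 = 0.964928.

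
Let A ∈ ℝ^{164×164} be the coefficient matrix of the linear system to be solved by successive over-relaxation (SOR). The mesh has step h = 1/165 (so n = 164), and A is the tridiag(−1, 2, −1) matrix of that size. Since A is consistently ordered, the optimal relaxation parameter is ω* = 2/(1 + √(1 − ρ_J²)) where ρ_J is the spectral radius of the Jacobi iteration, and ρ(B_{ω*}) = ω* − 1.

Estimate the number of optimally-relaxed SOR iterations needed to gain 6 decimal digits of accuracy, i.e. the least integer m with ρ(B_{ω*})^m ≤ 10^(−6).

[ρ_J] n=164: ρ(B_J) = cos(π/(n+1)) = cos(π/165) = 0.9998187.
√(1−ρ_J²) simplifies to sin(π/165) = 0.0190388.
Young: ω* = 2/(1+√(1−ρ_J²)) = 2/(1+0.0190388) = 2/1.0190388 = 1.9626338.
Hence ρ(B_{ω*}) = 1.9626338 − 1 = 0.9626338.
ρ_SOR^m ≤ 10^(−6) ⇔ m ≥ 6·ln10/(−ln 0.9626338) = 13.8155/0.0380822 = 362.781; m = ⌈362.781⌉ = 363.

m = 363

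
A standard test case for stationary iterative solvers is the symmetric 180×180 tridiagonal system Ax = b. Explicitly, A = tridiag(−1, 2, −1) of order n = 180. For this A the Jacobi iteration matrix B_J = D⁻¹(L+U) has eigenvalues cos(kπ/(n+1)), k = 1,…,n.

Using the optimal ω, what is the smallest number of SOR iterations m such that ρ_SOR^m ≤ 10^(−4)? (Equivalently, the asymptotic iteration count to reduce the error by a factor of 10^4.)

m = 266

B_J for the 180×180 system has eigenvalues cos(kπ/181); ρ_J = cos(π/181) = 0.9998494.
√(1−ρ_J²) simplifies to sin(π/181) = 0.0173560.
Then 2/(1+√(1−ρ_J²)) = 2/(1+0.0173560); ω* = 2/1.0173560 = 1.9658802.
ρ(B_{ω*}) = ω*−1 = 0.9658802
m ≥ 4·ln10 / (−ln 0.9658802) = 265.309; smallest integer m = 266.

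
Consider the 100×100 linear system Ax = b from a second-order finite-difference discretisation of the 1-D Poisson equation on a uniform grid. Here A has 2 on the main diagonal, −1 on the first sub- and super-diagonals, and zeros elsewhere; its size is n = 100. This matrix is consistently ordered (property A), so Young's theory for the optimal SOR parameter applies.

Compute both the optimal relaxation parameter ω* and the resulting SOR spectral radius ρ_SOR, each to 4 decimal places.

½·tridiag(1,0,1) at n=100: λ_k = cos(kπ/101); max |λ| at k=1 ⇒ ρ_J = cos(π/101) ≈ 0.9995.
√(1 − cos²(π/101)) = sin(π/101) ≈ 0.03110.
ω* = 2/(1 + 0.03110) = 2/1.03110 = 1.9397.
At ω = 1.9397 every |λ(B_ω)| = ω−1, so ρ_SOR = 0.9397.

ω* = 1.9397, ρ_SOR = 0.9397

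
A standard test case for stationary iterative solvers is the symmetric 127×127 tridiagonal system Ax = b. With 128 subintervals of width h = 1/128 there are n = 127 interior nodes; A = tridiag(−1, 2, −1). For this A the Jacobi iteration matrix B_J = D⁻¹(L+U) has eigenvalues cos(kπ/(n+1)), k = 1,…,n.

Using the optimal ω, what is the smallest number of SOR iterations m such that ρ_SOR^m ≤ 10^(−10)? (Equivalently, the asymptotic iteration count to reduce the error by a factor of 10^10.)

m = 470

B_J for the 127×127 system has eigenvalues cos(kπ/128); ρ_J = cos(π/128) = 0.9996988.
√(1−ρ_J²) simplifies to sin(π/128) = 0.0245412.
So ω* = 2/1.0245412 = 1.9520933 (Young).
ρ_SOR = ω* − 1 = 1.9520933 − 1 = 0.9520933.
(0.9520933)^m ≤ 10^{−10}  ⇒  m·ln(0.9520933) ≤ −10·ln10  ⇒  m ≥ 469.034  ⇒  m = 470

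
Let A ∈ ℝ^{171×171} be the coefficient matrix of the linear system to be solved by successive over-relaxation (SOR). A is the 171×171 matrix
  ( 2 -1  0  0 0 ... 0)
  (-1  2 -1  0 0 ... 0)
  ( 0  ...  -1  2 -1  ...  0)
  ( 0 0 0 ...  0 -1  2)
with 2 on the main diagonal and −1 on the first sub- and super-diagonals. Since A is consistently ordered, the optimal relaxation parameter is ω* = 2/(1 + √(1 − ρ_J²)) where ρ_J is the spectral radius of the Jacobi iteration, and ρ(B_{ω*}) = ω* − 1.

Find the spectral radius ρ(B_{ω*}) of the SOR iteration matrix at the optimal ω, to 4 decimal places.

ρ_SOR = 0.9641

[ρ_J] n=171: ρ(B_J) = cos(π/(n+1)) = cos(π/172) = 0.9998.
√(1−ρ_J²) simplifies to sin(π/172) = 0.01826.
ω* = 2/(1 + 0.01826) = 2/1.01826 = 1.9641.
ρ(B_{ω*}) = ω*−1 = 0.9641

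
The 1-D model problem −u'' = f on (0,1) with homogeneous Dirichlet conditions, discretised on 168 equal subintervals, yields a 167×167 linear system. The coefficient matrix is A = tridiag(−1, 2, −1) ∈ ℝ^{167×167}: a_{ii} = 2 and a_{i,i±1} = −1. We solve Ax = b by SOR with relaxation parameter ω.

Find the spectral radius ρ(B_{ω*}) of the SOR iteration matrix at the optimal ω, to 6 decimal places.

ρ_SOR = 0.963289

n=167: λ(B_J) = 1 − λ(A)/2 = cos(kπ/168); k=1 gives ρ_J = 0.999825.
√(1−ρ_J²) simplifies to sin(π/168) = 0.0186989.
ω* = 2/(1+0.0186989) = 1.963289
Hence ρ(B_{ω*}) = 1.963289 − 1 = 0.963289.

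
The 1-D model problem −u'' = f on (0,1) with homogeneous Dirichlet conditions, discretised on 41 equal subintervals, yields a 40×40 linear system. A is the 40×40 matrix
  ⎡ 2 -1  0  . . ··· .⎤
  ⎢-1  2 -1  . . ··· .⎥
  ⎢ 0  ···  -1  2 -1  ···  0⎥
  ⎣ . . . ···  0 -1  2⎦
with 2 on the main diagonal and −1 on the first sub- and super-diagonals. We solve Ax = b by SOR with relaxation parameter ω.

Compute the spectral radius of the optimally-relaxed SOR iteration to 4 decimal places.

With n=40, ρ(Jacobi) = cos(π/41) = 0.9971.
√(1 − cos²(π/41)) = sin(π/41) ≈ 0.07655.
So ω* = 2/1.07655 = 1.8578 (Young).
Hence ρ(B_{ω*}) = 1.8578 − 1 = 0.8578.

ρ_SOR = 0.8578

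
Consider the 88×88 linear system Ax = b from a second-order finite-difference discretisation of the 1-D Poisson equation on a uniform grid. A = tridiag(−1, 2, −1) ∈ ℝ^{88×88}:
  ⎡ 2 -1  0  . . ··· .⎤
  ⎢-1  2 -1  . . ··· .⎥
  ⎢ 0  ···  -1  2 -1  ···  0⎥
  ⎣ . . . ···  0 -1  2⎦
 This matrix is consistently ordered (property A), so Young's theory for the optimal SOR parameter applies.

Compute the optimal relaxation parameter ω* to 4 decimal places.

[ρ_J] n=88: ρ(B_J) = cos(π/(n+1)) = cos(π/89) = 0.9994.
1 − cos²(π/89) = sin²(π/89) ⇒ √(1−ρ_J²) = sin(π/89) = 0.03529.
ω* = 2/(1+0.03529) = 1.9318
ρ(B_{ω*}) = ω*−1 = 0.9318

ω* = 1.9318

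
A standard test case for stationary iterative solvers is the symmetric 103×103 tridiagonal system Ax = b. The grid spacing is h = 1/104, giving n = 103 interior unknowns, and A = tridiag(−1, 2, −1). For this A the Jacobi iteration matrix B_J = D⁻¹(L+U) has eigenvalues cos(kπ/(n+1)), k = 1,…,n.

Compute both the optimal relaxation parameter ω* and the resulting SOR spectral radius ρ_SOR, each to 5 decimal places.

[ρ_J] n=103: ρ(B_J) = cos(π/(n+1)) = cos(π/104) = 0.99954.
1 − cos²(π/104) = sin²(π/104) ⇒ √(1−ρ_J²) = sin(π/104) = 0.030203.
So ω* = 2/1.030203 = 1.94136 (Young).
ρ_SOR = ω* − 1 ≈ 0.94136.

ω* = 1.94136, ρ_SOR = 0.94136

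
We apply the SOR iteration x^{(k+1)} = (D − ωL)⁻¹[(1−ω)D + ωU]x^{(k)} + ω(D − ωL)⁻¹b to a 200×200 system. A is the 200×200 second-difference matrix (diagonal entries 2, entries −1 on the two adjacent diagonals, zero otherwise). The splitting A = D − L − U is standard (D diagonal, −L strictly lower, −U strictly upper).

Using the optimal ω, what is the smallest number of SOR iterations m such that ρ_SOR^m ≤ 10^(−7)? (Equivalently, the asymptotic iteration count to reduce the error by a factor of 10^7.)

B_J for the 200×200 system has eigenvalues cos(kπ/201); ρ_J = cos(π/201) = 0.9998779.
√(1 − cos²(π/201)) = sin(π/201) ≈ 0.0156292.
ω* = 2 / (1 + 0.0156292) = 2 / 1.0156292 ≈ 1.9692226.
ρ_SOR = ω* − 1 = 1.9692226 − 1 = 0.9692226.
m ≥ 7·ln10 / (−ln 0.9692226) = 515.598; smallest integer m = 516.

m = 516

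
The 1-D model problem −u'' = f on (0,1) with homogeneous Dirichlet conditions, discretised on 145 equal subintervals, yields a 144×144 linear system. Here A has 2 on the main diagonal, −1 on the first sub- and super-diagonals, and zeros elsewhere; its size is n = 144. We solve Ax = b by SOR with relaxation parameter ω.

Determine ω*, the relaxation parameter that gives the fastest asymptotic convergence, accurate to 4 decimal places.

n=144: λ(B_J) = 1 − λ(A)/2 = cos(kπ/145); k=1 gives ρ_J = 0.9998.
1 − cos²(π/145) = sin²(π/145) ⇒ √(1−ρ_J²) = sin(π/145) = 0.02166.
[ω*] 2 ÷ (1 + 0.02166) = 2 ÷ 1.02166 = 1.9576.
[ρ_SOR] ω* − 1 = 0.9576.

ω* = 1.9576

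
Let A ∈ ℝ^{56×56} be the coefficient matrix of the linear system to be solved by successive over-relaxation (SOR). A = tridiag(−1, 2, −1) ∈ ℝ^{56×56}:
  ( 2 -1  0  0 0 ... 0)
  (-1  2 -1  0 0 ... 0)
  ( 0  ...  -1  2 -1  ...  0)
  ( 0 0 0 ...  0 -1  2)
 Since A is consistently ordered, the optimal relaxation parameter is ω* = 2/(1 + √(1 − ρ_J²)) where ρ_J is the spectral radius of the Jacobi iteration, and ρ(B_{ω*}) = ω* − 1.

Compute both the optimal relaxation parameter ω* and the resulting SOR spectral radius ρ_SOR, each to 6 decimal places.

ω* = 1.895577, ρ_SOR = 0.895577

B_J for the 56×56 system has eigenvalues cos(kπ/57); ρ_J = cos(π/57) = 0.998482.
√(1 − cos²(π/57)) = sin(π/57) ≈ 0.0550878.
ω* = 2 / (1 + 0.0550878) = 2 / 1.0550878 ≈ 1.895577.
[ρ_SOR] ω* − 1 = 0.895577.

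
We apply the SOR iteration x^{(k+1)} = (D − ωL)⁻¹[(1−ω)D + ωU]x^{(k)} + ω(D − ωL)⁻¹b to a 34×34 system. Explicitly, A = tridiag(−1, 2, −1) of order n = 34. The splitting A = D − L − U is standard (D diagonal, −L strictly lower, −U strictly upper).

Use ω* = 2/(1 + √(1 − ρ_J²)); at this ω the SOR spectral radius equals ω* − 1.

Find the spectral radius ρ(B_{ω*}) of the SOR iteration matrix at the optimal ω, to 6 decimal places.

½·tridiag(1,0,1) at n=34: λ_k = cos(kπ/35); max |λ| at k=1 ⇒ ρ_J = cos(π/35) ≈ 0.995974.
√(1−ρ_J²) simplifies to sin(π/35) = 0.0896393.
So ω* = 2/1.0896393 = 1.835470 (Young).
ρ(B_{ω*}) = ω*−1 = 0.835470

ρ_SOR = 0.835470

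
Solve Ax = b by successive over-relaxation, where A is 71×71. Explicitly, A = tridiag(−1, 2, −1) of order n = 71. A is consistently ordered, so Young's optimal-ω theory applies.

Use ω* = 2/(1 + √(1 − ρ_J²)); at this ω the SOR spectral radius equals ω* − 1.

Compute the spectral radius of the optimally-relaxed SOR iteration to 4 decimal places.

B_J for the 71×71 system has eigenvalues cos(kπ/72); ρ_J = cos(π/72) = 0.9990.
√(1−ρ_J²) = |sin(π/72)| = 0.04362
ω* = 2/(1+0.04362) = 1.9164
[ρ_SOR] ω* − 1 = 0.9164.

ρ_SOR = 0.9164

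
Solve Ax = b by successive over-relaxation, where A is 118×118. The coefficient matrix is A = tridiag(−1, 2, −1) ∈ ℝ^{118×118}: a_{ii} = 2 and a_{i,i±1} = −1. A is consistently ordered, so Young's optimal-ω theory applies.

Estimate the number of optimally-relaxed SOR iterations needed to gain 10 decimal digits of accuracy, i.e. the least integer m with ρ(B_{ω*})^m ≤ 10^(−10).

With n=118, ρ(Jacobi) = cos(π/119) = 0.9996515.
√(1 − cos²(π/119)) = sin(π/119) ≈ 0.0263969.
ω* = 2/(1 + 0.0263969) = 2/1.0263969 = 1.9485640.
[ρ_SOR] ω* − 1 = 0.9485640.
ρ_SOR^m ≤ 10^(−10) ⇔ m ≥ 10·ln10/(−ln 0.9485640) = 23.0259/0.052806 = 436.047; m = ⌈436.047⌉ = 437.

m = 437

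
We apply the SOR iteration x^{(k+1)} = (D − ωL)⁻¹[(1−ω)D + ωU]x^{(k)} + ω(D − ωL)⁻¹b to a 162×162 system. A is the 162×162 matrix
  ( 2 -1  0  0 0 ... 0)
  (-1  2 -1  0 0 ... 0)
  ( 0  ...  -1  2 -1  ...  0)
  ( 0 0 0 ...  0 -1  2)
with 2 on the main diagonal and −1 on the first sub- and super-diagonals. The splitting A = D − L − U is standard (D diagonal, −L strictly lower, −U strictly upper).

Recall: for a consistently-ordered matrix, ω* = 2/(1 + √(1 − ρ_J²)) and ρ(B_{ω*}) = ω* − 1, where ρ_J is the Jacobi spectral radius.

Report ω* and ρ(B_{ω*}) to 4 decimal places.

ω* = 1.9622, ρ_SOR = 0.9622

ρ_J = max_k |cos(kπ/163)| = cos(π/163) = 0.9998
1 − cos²(π/163) = sin²(π/163) ⇒ √(1−ρ_J²) = sin(π/163) = 0.01927.
So ω* = 2/1.01927 = 1.9622 (Young).
[ρ_SOR] ω* − 1 = 0.9622.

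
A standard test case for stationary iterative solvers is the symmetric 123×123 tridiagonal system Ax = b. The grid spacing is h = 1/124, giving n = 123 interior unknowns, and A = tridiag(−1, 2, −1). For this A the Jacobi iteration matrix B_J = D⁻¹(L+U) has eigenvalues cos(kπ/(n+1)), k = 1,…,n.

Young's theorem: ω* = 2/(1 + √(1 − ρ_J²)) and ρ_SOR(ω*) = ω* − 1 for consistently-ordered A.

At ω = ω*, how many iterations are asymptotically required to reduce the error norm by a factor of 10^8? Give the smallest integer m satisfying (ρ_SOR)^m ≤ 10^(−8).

m = 364

n=123: λ(B_J) = 1 − λ(A)/2 = cos(kπ/124); k=1 gives ρ_J = 0.9996791.
√(1−ρ_J²) = |sin(π/124)| = 0.0253327
ω* = 2/(1 + 0.0253327) = 2/1.0253327 = 1.9505864.
ρ_SOR = ω* − 1 ≈ 0.9505864.
ρ_SOR^m ≤ 10^(−8) ⇔ m ≥ 8·ln10/(−ln 0.9505864) = 18.4207/0.0506762 = 363.498; m = ⌈363.498⌉ = 364.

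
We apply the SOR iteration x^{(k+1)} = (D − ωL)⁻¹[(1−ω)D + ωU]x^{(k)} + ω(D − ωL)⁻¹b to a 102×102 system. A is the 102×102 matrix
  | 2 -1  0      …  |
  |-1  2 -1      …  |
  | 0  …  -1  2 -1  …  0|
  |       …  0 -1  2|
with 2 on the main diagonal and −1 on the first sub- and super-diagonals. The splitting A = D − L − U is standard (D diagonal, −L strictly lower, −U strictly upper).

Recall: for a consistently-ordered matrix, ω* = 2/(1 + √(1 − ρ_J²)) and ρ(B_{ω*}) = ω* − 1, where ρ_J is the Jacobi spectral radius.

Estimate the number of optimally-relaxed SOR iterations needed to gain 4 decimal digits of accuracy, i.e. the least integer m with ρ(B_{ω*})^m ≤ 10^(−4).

m = 151

ρ_J = max_k |cos(kπ/103)| = cos(π/103) = 0.9995349
root = sin(π/103) = 0.0304962  (since 1−cos² = sin²).
Then 2/(1+√(1−ρ_J²)) = 2/(1+0.0304962); ω* = 2/1.0304962 = 1.9408126.
and ρ(B_{ω*}) = 1.9408126 − 1 = 0.9408126.
ρ_SOR^m ≤ 10^(−4) ⇔ m ≥ 4·ln10/(−ln 0.9408126) = 9.21034/0.0610113 = 150.961; m = ⌈150.961⌉ = 151.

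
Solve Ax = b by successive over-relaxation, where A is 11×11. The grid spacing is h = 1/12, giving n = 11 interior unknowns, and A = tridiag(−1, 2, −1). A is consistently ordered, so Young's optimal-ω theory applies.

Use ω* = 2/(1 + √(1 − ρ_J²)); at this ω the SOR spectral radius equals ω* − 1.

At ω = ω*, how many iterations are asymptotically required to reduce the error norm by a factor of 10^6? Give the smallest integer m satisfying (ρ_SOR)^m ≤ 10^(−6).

n=11: λ(B_J) = 1 − λ(A)/2 = cos(kπ/12); k=1 gives ρ_J = 0.9659258.
√(1 − cos²(π/12)) = sin(π/12) ≈ 0.2588190.
Then 2/(1+√(1−ρ_J²)) = 2/(1+0.2588190); ω* = 2/1.2588190 = 1.5887908.
ρ_SOR = ω* − 1 = 1.5887908 − 1 = 0.5887908.
ρ_SOR^m ≤ 10^(−6) ⇔ m ≥ 6·ln10/(−ln 0.5887908) = 13.8155/0.529684 = 26.083; m = ⌈26.083⌉ = 27.

m = 27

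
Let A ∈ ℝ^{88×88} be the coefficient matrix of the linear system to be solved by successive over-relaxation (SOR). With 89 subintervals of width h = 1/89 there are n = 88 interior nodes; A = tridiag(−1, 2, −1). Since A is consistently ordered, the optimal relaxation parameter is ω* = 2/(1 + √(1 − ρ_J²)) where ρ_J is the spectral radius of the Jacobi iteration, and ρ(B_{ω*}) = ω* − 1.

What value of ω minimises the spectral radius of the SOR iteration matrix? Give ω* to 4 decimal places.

ω* = 1.9318

B_J for the 88×88 system has eigenvalues cos(kπ/89); ρ_J = cos(π/89) = 0.9994.
root = sin(π/89) = 0.03529  (since 1−cos² = sin²).
ω* = 2/(1 + 0.03529) = 2/1.03529 = 1.9318.
ρ_SOR = ω* − 1 ≈ 0.9318.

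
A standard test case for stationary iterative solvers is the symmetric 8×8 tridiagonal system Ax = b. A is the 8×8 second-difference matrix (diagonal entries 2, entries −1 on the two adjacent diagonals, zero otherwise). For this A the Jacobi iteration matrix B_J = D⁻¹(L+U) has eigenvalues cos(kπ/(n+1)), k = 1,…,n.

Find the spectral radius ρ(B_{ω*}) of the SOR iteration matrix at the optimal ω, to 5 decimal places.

ρ_SOR = 0.49029

ρ_J = max_k |cos(kπ/9)| = cos(π/9) = 0.93969
√(1−ρ_J²) = |sin(π/9)| = 0.342020
ω* = 2/(1+0.342020) = 1.49029
[ρ_SOR] ω* − 1 = 0.49029.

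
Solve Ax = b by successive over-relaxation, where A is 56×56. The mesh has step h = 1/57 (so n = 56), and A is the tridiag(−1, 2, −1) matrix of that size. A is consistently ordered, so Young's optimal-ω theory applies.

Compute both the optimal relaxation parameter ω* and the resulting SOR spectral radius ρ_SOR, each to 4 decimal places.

ω* = 1.8956, ρ_SOR = 0.8956

spectrum of D⁻¹(L+U) = {cos(kπ/57) : 1≤k≤56}; ρ_J = cos(π/57) = 0.9985.
√(1 − cos²(π/57)) = sin(π/57) ≈ 0.05509.
Then 2/(1+√(1−ρ_J²)) = 2/(1+0.05509); ω* = 2/1.05509 = 1.8956.
Hence ρ(B_{ω*}) = 1.8956 − 1 = 0.8956.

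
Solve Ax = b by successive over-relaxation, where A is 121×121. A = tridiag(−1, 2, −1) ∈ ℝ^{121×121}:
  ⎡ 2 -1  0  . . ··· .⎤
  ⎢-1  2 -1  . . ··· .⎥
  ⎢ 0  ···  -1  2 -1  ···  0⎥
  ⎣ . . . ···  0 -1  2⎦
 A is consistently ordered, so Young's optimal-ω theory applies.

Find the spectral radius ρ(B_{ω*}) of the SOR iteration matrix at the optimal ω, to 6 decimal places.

ρ_J = max_k |cos(kπ/122)| = cos(π/122) = 0.999668
√(1 − cos²(π/122)) = sin(π/122) ≈ 0.0257479.
So ω* = 2/1.0257479 = 1.949797 (Young).
ρ_SOR = ω* − 1 = 1.949797 − 1 = 0.949797.

ρ_SOR = 0.949797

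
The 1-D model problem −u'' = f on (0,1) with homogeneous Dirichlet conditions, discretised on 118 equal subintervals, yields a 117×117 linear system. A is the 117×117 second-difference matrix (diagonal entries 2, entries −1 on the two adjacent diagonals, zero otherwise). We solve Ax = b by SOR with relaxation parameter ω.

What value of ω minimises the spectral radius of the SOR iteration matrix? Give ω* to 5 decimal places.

ω* = 1.94814

n=117: λ(B_J) = 1 − λ(A)/2 = cos(kπ/118); k=1 gives ρ_J = 0.99965.
root = sin(π/118) = 0.026621  (since 1−cos² = sin²).
ω* = 2 / (1 + 0.026621) = 2 / 1.026621 ≈ 1.94814.
[ρ_SOR] ω* − 1 = 0.94814.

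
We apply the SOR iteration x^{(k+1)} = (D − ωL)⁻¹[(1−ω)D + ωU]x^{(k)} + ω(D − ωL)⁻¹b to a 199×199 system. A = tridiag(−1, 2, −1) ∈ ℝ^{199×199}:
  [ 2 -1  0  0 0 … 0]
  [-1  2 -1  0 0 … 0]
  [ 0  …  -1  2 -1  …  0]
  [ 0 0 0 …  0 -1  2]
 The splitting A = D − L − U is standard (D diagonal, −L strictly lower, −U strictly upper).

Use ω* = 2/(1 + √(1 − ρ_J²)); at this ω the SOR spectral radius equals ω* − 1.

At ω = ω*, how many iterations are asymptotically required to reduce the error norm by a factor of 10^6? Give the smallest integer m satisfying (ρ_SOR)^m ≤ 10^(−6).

With n=199, ρ(Jacobi) = cos(π/200) = 0.9998766.
√(1−ρ_J²) simplifies to sin(π/200) = 0.0157073.
[ω*] 2 ÷ (1 + 0.0157073) = 2 ÷ 1.0157073 = 1.9690712.
and ρ(B_{ω*}) = 1.9690712 − 1 = 0.9690712.
ρ_SOR^m ≤ 10^(−6) ⇔ m ≥ 6·ln10/(−ln 0.9690712) = 13.8155/0.0314172 = 439.743; m = ⌈439.743⌉ = 440.

m = 440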